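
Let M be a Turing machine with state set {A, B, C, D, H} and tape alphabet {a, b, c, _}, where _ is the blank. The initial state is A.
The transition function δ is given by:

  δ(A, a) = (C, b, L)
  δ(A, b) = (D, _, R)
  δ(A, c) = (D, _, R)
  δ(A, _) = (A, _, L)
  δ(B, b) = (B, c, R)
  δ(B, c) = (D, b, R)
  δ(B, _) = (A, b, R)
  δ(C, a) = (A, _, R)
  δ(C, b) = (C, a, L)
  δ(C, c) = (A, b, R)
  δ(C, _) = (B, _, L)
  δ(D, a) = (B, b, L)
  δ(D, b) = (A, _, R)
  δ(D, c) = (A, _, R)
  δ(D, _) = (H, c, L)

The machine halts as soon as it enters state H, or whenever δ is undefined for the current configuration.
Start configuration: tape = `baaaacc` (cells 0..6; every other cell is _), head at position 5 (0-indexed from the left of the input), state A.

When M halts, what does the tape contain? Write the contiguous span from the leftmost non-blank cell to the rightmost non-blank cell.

state=A head=5 tape=baaaa[c]c_   (A,c)→(D,_,R)
state=D head=6 tape=baaaa_[c]_   (D,c)→(A,_,R)
state=A head=7 tape=baaaa__[_]   (A,_)→(A,_,L)
state=A head=6 tape=baaaa_[_]_   (A,_)→(A,_,L)
state=A head=5 tape=baaaa[_]__   (A,_)→(A,_,L)
state=A head=4 tape=baaa[a]___   (A,a)→(C,b,L)
state=C head=3 tape=baa[a]b___   (C,a)→(A,_,R)
state=A head=4 tape=baa_[b]___   (A,b)→(D,_,R)
state=D head=5 tape=baa__[_]__   (D,_)→(H,c,L)
state=H head=4 tape=baa_[_]c__
The non-blank tape span at halt is baa__c.

baa__c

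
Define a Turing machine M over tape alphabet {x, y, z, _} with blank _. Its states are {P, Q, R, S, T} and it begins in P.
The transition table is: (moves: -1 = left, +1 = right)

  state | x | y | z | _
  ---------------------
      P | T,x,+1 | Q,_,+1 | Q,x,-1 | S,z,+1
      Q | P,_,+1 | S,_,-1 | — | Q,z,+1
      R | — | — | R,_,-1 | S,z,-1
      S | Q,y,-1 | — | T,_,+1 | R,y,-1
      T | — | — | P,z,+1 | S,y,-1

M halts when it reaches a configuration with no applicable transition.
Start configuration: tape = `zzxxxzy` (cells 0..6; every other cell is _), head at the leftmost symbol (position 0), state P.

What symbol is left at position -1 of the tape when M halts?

z

P | _[z]zxxxzy   read z → write x, move -1, go to Q
Q | [_]xzxxxzy   read _ → write z, move +1, go to Q
Q | z[x]zxxxzy   read x → write _, move +1, go to P
P | z_[z]xxxzy   read z → write x, move -1, go to Q
Q | z[_]xxxxzy   read _ → write z, move +1, go to Q
Q | zz[x]xxxzy   read x → write _, move +1, go to P
P | zz_[x]xxzy   read x → write x, move +1, go to T
T | zz_x[x]xzy
Cell -1 holds z when M halts.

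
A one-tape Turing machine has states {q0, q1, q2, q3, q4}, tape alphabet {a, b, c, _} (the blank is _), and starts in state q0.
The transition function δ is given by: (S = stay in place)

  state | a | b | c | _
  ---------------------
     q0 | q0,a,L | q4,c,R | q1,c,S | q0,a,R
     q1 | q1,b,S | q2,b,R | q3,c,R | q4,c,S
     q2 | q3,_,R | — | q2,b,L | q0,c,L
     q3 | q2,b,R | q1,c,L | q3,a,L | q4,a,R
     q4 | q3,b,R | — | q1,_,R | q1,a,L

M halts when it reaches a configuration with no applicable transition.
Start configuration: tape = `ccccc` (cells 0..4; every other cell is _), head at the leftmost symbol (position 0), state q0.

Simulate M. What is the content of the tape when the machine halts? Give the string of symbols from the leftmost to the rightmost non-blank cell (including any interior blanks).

abbbcc

state=q0 head=0 tape=_[c]cccc   (q0,c)→(q1,c,S)
state=q1 head=0 tape=_[c]cccc   (q1,c)→(q3,c,R)
state=q3 head=1 tape=_c[c]ccc   (q3,c)→(q3,a,L)
state=q3 head=0 tape=_[c]accc   (q3,c)→(q3,a,L)
state=q3 head=-1 tape=[_]aaccc   (q3,_)→(q4,a,R)
state=q4 head=0 tape=a[a]accc   (q4,a)→(q3,b,R)
state=q3 head=1 tape=ab[a]ccc   (q3,a)→(q2,b,R)
state=q2 head=2 tape=abb[c]cc   (q2,c)→(q2,b,L)
state=q2 head=1 tape=ab[b]bcc
The non-blank tape span at halt is abbbcc.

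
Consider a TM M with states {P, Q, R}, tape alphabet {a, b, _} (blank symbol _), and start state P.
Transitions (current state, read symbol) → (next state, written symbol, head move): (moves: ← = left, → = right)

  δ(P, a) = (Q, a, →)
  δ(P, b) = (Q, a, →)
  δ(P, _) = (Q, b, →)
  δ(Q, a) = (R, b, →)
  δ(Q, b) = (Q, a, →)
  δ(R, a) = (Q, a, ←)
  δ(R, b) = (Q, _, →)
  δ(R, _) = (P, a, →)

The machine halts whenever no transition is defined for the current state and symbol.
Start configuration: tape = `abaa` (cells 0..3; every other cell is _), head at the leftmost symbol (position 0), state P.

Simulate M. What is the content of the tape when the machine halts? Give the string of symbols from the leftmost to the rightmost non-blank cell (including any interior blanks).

P | [a]baa___   read a → write a, move →, go to Q
Q | a[b]aa___   read b → write a, move →, go to Q
Q | aa[a]a___   read a → write b, move →, go to R
R | aab[a]___   read a → write a, move ←, go to Q
Q | aa[b]a___   read b → write a, move →, go to Q
Q | aaa[a]___   read a → write b, move →, go to R
R | aaab[_]__   read _ → write a, move →, go to P
P | aaaba[_]_   read _ → write b, move →, go to Q
Q | aaabab[_]
The non-blank tape span at halt is aaabab.

aaabab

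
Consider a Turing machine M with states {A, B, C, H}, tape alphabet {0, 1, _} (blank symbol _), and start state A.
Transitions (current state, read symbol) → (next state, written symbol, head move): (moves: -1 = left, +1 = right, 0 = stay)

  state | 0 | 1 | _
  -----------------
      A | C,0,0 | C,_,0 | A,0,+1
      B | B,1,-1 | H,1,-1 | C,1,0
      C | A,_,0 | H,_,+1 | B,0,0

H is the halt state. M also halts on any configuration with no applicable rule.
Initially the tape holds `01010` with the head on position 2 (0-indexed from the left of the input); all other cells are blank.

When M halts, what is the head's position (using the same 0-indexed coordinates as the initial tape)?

0

state=A head=2 tape=01[0]10   (A,0)→(C,0,0)
state=C head=2 tape=01[0]10   (C,0)→(A,_,0)
state=A head=2 tape=01[_]10   (A,_)→(A,0,+1)
state=A head=3 tape=010[1]0   (A,1)→(C,_,0)
state=C head=3 tape=010[_]0   (C,_)→(B,0,0)
state=B head=3 tape=010[0]0   (B,0)→(B,1,-1)
state=B head=2 tape=01[0]10   (B,0)→(B,1,-1)
state=B head=1 tape=0[1]110   (B,1)→(H,1,-1)
state=H head=0 tape=[0]1110
At halt the head is at cell 0.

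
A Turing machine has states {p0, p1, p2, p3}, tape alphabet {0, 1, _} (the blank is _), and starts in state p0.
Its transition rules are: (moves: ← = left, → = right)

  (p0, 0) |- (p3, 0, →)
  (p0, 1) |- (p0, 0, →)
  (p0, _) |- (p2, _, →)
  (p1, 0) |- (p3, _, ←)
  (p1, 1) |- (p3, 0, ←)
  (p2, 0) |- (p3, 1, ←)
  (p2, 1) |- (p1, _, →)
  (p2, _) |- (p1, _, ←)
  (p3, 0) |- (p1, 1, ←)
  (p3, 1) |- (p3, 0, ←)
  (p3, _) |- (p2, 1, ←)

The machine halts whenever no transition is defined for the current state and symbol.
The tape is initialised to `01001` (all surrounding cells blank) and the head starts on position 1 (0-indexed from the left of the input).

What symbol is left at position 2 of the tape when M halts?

_

p0 | ___0[1]001   read 1 → write 0, move →, go to p0
p0 | ___00[0]01   read 0 → write 0, move →, go to p3
p3 | ___000[0]1   read 0 → write 1, move ←, go to p1
p1 | ___00[0]11   read 0 → write _, move ←, go to p3
p3 | ___0[0]_11   read 0 → write 1, move ←, go to p1
p1 | ___[0]1_11   read 0 → write _, move ←, go to p3
p3 | __[_]_1_11   read _ → write 1, move ←, go to p2
p2 | _[_]1_1_11   read _ → write _, move ←, go to p1
p1 | [_]_1_1_11
Cell 2 holds _ when M halts.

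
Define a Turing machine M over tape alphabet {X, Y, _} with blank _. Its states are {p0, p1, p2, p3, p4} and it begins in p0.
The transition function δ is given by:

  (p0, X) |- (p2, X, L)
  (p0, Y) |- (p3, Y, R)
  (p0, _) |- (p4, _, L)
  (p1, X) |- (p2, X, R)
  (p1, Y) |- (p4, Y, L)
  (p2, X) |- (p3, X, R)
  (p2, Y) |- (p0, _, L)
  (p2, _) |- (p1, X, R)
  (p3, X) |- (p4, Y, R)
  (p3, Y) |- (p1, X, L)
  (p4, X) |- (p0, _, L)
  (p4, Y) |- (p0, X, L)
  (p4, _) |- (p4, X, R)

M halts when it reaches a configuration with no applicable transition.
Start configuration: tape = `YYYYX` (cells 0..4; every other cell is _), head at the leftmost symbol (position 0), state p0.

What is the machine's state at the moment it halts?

p0 | __[Y]YYYX   read Y → write Y, move R, go to p3
p3 | __Y[Y]YYX   read Y → write X, move L, go to p1
p1 | __[Y]XYYX   read Y → write Y, move L, go to p4
p4 | _[_]YXYYX   read _ → write X, move R, go to p4
p4 | _X[Y]XYYX   read Y → write X, move L, go to p0
p0 | _[X]XXYYX   read X → write X, move L, go to p2
p2 | [_]XXXYYX   read _ → write X, move R, go to p1
p1 | X[X]XXYYX   read X → write X, move R, go to p2
p2 | XX[X]XYYX   read X → write X, move R, go to p3
p3 | XXX[X]YYX   read X → write Y, move R, go to p4
p4 | XXXY[Y]YX   read Y → write X, move L, go to p0
p0 | XXX[Y]XYX   read Y → write Y, move R, go to p3
p3 | XXXY[X]YX   read X → write Y, move R, go to p4
p4 | XXXYY[Y]X   read Y → write X, move L, go to p0
p0 | XXXY[Y]XX   read Y → write Y, move R, go to p3
p3 | XXXYY[X]X   read X → write Y, move R, go to p4
p4 | XXXYYY[X]   read X → write _, move L, go to p0
p0 | XXXYY[Y]_   read Y → write Y, move R, go to p3
p3 | XXXYYY[_]
No transition is defined for (p3, _); M halts in state p3.

p3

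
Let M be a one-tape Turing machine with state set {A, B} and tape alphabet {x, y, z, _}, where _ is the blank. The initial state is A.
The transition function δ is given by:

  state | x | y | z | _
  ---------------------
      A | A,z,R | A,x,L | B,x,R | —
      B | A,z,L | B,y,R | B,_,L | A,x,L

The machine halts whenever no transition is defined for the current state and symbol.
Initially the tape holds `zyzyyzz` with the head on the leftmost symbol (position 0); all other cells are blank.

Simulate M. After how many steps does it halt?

state=A head=0 tape=[z]yzyyzz__   (A,z)→(B,x,R)
state=B head=1 tape=x[y]zyyzz__   (B,y)→(B,y,R)
state=B head=2 tape=xy[z]yyzz__   (B,z)→(B,_,L)
state=B head=1 tape=x[y]_yyzz__   (B,y)→(B,y,R)
state=B head=2 tape=xy[_]yyzz__   (B,_)→(A,x,L)
state=A head=1 tape=x[y]xyyzz__   (A,y)→(A,x,L)
state=A head=0 tape=[x]xxyyzz__   (A,x)→(A,z,R)
state=A head=1 tape=z[x]xyyzz__   (A,x)→(A,z,R)
state=A head=2 tape=zz[x]yyzz__   (A,x)→(A,z,R)
state=A head=3 tape=zzz[y]yzz__   (A,y)→(A,x,L)
state=A head=2 tape=zz[z]xyzz__   (A,z)→(B,x,R)
state=B head=3 tape=zzx[x]yzz__   (B,x)→(A,z,L)
state=A head=2 tape=zz[x]zyzz__   (A,x)→(A,z,R)
state=A head=3 tape=zzz[z]yzz__   (A,z)→(B,x,R)
state=B head=4 tape=zzzx[y]zz__   (B,y)→(B,y,R)
state=B head=5 tape=zzzxy[z]z__   (B,z)→(B,_,L)
state=B head=4 tape=zzzx[y]_z__   (B,y)→(B,y,R)
state=B head=5 tape=zzzxy[_]z__   (B,_)→(A,x,L)
state=A head=4 tape=zzzx[y]xz__   (A,y)→(A,x,L)
state=A head=3 tape=zzz[x]xxz__   (A,x)→(A,z,R)
state=A head=4 tape=zzzz[x]xz__   (A,x)→(A,z,R)
state=A head=5 tape=zzzzz[x]z__   (A,x)→(A,z,R)
state=A head=6 tape=zzzzzz[z]__   (A,z)→(B,x,R)
state=B head=7 tape=zzzzzzx[_]_   (B,_)→(A,x,L)
state=A head=6 tape=zzzzzz[x]x_   (A,x)→(A,z,R)
state=A head=7 tape=zzzzzzz[x]_   (A,x)→(A,z,R)
state=A head=8 tape=zzzzzzzz[_]
M halts after 26 transitions.

26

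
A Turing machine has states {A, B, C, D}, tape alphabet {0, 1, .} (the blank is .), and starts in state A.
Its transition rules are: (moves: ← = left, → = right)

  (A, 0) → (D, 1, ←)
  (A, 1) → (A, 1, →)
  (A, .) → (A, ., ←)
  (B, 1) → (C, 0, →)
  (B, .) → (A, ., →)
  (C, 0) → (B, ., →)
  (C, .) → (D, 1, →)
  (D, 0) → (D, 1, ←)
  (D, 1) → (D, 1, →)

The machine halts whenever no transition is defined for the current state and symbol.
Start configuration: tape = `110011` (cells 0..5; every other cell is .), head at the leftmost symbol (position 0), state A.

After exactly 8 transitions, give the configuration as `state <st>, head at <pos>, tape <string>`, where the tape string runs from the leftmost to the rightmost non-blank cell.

state=A head=0 tape=[1]10011   (A,1)→(A,1,→)
state=A head=1 tape=1[1]0011   (A,1)→(A,1,→)
state=A head=2 tape=11[0]011   (A,0)→(D,1,←)
state=D head=1 tape=1[1]1011   (D,1)→(D,1,→)
state=D head=2 tape=11[1]011   (D,1)→(D,1,→)
state=D head=3 tape=111[0]11   (D,0)→(D,1,←)
state=D head=2 tape=11[1]111   (D,1)→(D,1,→)
state=D head=3 tape=111[1]11   (D,1)→(D,1,→)
state=D head=4 tape=1111[1]1
After 8 steps: state D, head at 4, tape 111111.

state D, head at 4, tape 111111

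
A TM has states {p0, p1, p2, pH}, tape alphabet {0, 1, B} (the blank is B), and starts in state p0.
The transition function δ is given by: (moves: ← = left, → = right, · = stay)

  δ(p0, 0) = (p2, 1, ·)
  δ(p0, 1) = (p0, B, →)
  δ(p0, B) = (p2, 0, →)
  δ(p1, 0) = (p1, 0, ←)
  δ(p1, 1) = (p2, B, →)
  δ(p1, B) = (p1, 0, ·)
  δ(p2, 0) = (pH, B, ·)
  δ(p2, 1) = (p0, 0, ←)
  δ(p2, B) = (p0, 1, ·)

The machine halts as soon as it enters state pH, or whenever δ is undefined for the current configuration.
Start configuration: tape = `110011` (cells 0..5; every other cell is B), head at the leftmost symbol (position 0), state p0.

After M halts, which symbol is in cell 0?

state=p0 head=0 tape=[1]10011   (p0,1)→(p0,B,→)
state=p0 head=1 tape=B[1]0011   (p0,1)→(p0,B,→)
state=p0 head=2 tape=BB[0]011   (p0,0)→(p2,1,·)
state=p2 head=2 tape=BB[1]011   (p2,1)→(p0,0,←)
state=p0 head=1 tape=B[B]0011   (p0,B)→(p2,0,→)
state=p2 head=2 tape=B0[0]011   (p2,0)→(pH,B,·)
state=pH head=2 tape=B0[B]011
Cell 0 holds B when M halts.

B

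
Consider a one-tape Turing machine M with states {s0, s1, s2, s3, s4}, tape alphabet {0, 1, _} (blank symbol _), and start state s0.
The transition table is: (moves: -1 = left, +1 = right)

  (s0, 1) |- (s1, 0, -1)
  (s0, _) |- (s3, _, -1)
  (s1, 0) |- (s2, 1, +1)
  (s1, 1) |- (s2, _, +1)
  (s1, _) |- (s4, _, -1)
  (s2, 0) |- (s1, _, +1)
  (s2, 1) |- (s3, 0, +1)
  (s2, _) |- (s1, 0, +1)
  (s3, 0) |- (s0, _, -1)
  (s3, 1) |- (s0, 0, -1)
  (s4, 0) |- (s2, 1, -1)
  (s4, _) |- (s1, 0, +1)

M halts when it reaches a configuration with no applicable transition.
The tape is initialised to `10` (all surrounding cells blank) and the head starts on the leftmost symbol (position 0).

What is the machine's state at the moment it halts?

s0

state=s0 head=0 tape=___[1]0_   (s0,1)→(s1,0,-1)
state=s1 head=-1 tape=__[_]00_   (s1,_)→(s4,_,-1)
state=s4 head=-2 tape=_[_]_00_   (s4,_)→(s1,0,+1)
state=s1 head=-1 tape=_0[_]00_   (s1,_)→(s4,_,-1)
state=s4 head=-2 tape=_[0]_00_   (s4,0)→(s2,1,-1)
state=s2 head=-3 tape=[_]1_00_   (s2,_)→(s1,0,+1)
state=s1 head=-2 tape=0[1]_00_   (s1,1)→(s2,_,+1)
state=s2 head=-1 tape=0_[_]00_   (s2,_)→(s1,0,+1)
state=s1 head=0 tape=0_0[0]0_   (s1,0)→(s2,1,+1)
state=s2 head=1 tape=0_01[0]_   (s2,0)→(s1,_,+1)
state=s1 head=2 tape=0_01_[_]   (s1,_)→(s4,_,-1)
state=s4 head=1 tape=0_01[_]_   (s4,_)→(s1,0,+1)
state=s1 head=2 tape=0_010[_]   (s1,_)→(s4,_,-1)
state=s4 head=1 tape=0_01[0]_   (s4,0)→(s2,1,-1)
state=s2 head=0 tape=0_0[1]1_   (s2,1)→(s3,0,+1)
state=s3 head=1 tape=0_00[1]_   (s3,1)→(s0,0,-1)
state=s0 head=0 tape=0_0[0]0_
No transition is defined for (s0, 0); M halts in state s0.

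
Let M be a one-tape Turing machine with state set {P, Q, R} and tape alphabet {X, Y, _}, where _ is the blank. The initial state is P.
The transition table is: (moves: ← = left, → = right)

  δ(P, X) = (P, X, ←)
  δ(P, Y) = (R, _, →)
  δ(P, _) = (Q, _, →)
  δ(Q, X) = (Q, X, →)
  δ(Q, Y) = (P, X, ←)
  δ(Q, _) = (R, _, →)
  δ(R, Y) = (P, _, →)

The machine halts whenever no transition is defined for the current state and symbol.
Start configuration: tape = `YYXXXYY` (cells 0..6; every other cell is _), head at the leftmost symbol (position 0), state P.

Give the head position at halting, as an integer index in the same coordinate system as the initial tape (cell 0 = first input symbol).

8

P | [Y]YXXXYY__   read Y → write _, move →, go to R
R | _[Y]XXXYY__   read Y → write _, move →, go to P
P | __[X]XXYY__   read X → write X, move ←, go to P
P | _[_]XXXYY__   read _ → write _, move →, go to Q
Q | __[X]XXYY__   read X → write X, move →, go to Q
Q | __X[X]XYY__   read X → write X, move →, go to Q
Q | __XX[X]YY__   read X → write X, move →, go to Q
Q | __XXX[Y]Y__   read Y → write X, move ←, go to P
P | __XX[X]XY__   read X → write X, move ←, go to P
P | __X[X]XXY__   read X → write X, move ←, go to P
P | __[X]XXXY__   read X → write X, move ←, go to P
P | _[_]XXXXY__   read _ → write _, move →, go to Q
Q | __[X]XXXY__   read X → write X, move →, go to Q
Q | __X[X]XXY__   read X → write X, move →, go to Q
Q | __XX[X]XY__   read X → write X, move →, go to Q
Q | __XXX[X]Y__   read X → write X, move →, go to Q
Q | __XXXX[Y]__   read Y → write X, move ←, go to P
P | __XXX[X]X__   read X → write X, move ←, go to P
P | __XX[X]XX__   read X → write X, move ←, go to P
P | __X[X]XXX__   read X → write X, move ←, go to P
P | __[X]XXXX__   read X → write X, move ←, go to P
P | _[_]XXXXX__   read _ → write _, move →, go to Q
Q | __[X]XXXX__   read X → write X, move →, go to Q
Q | __X[X]XXX__   read X → write X, move →, go to Q
Q | __XX[X]XX__   read X → write X, move →, go to Q
Q | __XXX[X]X__   read X → write X, move →, go to Q
Q | __XXXX[X]__   read X → write X, move →, go to Q
Q | __XXXXX[_]_   read _ → write _, move →, go to R
R | __XXXXX_[_]
At halt the head is at cell 8.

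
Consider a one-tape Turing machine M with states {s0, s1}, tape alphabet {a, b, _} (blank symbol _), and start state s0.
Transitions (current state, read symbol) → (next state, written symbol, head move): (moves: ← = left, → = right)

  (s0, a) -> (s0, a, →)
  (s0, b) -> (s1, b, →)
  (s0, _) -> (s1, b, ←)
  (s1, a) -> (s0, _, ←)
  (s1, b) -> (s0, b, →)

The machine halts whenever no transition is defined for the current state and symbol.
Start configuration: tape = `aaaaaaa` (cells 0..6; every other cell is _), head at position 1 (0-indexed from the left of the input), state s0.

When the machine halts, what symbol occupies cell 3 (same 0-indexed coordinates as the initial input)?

s0 | __a[a]aaaaa_   read a → write a, move →, go to s0
s0 | __aa[a]aaaa_   read a → write a, move →, go to s0
s0 | __aaa[a]aaa_   read a → write a, move →, go to s0
s0 | __aaaa[a]aa_   read a → write a, move →, go to s0
s0 | __aaaaa[a]a_   read a → write a, move →, go to s0
s0 | __aaaaaa[a]_   read a → write a, move →, go to s0
s0 | __aaaaaaa[_]   read _ → write b, move ←, go to s1
s1 | __aaaaaa[a]b   read a → write _, move ←, go to s0
s0 | __aaaaa[a]_b   read a → write a, move →, go to s0
s0 | __aaaaaa[_]b   read _ → write b, move ←, go to s1
s1 | __aaaaa[a]bb   read a → write _, move ←, go to s0
s0 | __aaaa[a]_bb   read a → write a, move →, go to s0
s0 | __aaaaa[_]bb   read _ → write b, move ←, go to s1
s1 | __aaaa[a]bbb   read a → write _, move ←, go to s0
s0 | __aaa[a]_bbb   read a → write a, move →, go to s0
s0 | __aaaa[_]bbb   read _ → write b, move ←, go to s1
s1 | __aaa[a]bbbb   read a → write _, move ←, go to s0
s0 | __aa[a]_bbbb   read a → write a, move →, go to s0
s0 | __aaa[_]bbbb   read _ → write b, move ←, go to s1
s1 | __aa[a]bbbbb   read a → write _, move ←, go to s0
s0 | __a[a]_bbbbb   read a → write a, move →, go to s0
s0 | __aa[_]bbbbb   read _ → write b, move ←, go to s1
s1 | __a[a]bbbbbb   read a → write _, move ←, go to s0
s0 | __[a]_bbbbbb   read a → write a, move →, go to s0
s0 | __a[_]bbbbbb   read _ → write b, move ←, go to s1
s1 | __[a]bbbbbbb   read a → write _, move ←, go to s0
s0 | _[_]_bbbbbbb   read _ → write b, move ←, go to s1
s1 | [_]b_bbbbbbb
Cell 3 holds b when M halts.

b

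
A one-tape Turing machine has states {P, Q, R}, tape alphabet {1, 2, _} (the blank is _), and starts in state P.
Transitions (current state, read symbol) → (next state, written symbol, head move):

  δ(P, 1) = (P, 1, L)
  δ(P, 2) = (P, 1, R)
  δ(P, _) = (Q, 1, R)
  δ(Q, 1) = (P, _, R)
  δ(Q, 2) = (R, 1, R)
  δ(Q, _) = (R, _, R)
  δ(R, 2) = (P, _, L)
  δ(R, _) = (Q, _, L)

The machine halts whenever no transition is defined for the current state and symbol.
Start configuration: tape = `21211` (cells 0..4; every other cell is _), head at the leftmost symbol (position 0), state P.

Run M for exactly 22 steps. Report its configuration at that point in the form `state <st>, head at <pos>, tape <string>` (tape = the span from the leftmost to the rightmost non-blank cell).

state Q, head at 6, tape 11111_1

P | _[2]1211___   read 2 → write 1, move R, go to P
P | _1[1]211___   read 1 → write 1, move L, go to P
P | _[1]1211___   read 1 → write 1, move L, go to P
P | [_]11211___   read _ → write 1, move R, go to Q
Q | 1[1]1211___   read 1 → write _, move R, go to P
P | 1_[1]211___   read 1 → write 1, move L, go to P
P | 1[_]1211___   read _ → write 1, move R, go to Q
Q | 11[1]211___   read 1 → write _, move R, go to P
P | 11_[2]11___   read 2 → write 1, move R, go to P
P | 11_1[1]1___   read 1 → write 1, move L, go to P
P | 11_[1]11___   read 1 → write 1, move L, go to P
P | 11[_]111___   read _ → write 1, move R, go to Q
Q | 111[1]11___   read 1 → write _, move R, go to P
P | 111_[1]1___   read 1 → write 1, move L, go to P
P | 111[_]11___   read _ → write 1, move R, go to Q
Q | 1111[1]1___   read 1 → write _, move R, go to P
P | 1111_[1]___   read 1 → write 1, move L, go to P
P | 1111[_]1___   read _ → write 1, move R, go to Q
Q | 11111[1]___   read 1 → write _, move R, go to P
P | 11111_[_]__   read _ → write 1, move R, go to Q
Q | 11111_1[_]_   read _ → write _, move R, go to R
R | 11111_1_[_]   read _ → write _, move L, go to Q
Q | 11111_1[_]_
After 22 steps: state Q, head at 6, tape 11111_1.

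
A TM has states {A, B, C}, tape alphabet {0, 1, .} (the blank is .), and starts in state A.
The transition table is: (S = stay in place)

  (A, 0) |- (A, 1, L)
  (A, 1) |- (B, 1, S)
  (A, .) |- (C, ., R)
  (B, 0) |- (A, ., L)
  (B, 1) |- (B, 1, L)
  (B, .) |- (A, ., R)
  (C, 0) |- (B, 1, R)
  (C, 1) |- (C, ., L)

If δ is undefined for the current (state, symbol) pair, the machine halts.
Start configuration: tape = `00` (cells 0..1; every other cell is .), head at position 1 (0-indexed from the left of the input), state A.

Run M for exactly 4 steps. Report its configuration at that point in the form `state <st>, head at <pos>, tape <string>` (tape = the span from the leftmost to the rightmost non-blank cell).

state C, head at -1, tape 1

A | .0[0]   read 0 → write 1, move L, go to A
A | .[0]1   read 0 → write 1, move L, go to A
A | [.]11   read . → write ., move R, go to C
C | .[1]1   read 1 → write ., move L, go to C
C | [.].1
After 4 steps: state C, head at -1, tape 1.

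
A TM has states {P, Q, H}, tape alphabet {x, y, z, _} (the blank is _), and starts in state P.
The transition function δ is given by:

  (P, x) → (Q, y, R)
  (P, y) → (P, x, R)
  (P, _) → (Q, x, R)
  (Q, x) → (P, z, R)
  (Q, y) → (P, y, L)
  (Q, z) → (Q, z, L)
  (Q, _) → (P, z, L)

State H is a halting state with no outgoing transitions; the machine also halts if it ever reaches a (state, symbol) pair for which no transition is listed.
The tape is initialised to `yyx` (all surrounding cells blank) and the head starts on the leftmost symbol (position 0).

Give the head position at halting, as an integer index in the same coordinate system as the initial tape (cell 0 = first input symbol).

3

state=P head=0 tape=[y]yx_   (P,y)→(P,x,R)
state=P head=1 tape=x[y]x_   (P,y)→(P,x,R)
state=P head=2 tape=xx[x]_   (P,x)→(Q,y,R)
state=Q head=3 tape=xxy[_]   (Q,_)→(P,z,L)
state=P head=2 tape=xx[y]z   (P,y)→(P,x,R)
state=P head=3 tape=xxx[z]
At halt the head is at cell 3.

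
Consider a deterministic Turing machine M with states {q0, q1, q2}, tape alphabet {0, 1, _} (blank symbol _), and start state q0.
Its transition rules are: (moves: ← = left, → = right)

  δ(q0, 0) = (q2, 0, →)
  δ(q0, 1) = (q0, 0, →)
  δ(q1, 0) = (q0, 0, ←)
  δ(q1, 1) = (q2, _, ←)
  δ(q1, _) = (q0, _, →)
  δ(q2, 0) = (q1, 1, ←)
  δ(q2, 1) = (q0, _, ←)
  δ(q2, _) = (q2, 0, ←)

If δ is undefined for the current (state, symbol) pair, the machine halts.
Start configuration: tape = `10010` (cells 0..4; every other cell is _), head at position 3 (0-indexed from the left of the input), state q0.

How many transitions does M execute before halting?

q0 | _100[1]0_   read 1 → write 0, move →, go to q0
q0 | _1000[0]_   read 0 → write 0, move →, go to q2
q2 | _10000[_]   read _ → write 0, move ←, go to q2
q2 | _1000[0]0   read 0 → write 1, move ←, go to q1
q1 | _100[0]10   read 0 → write 0, move ←, go to q0
q0 | _10[0]010   read 0 → write 0, move →, go to q2
q2 | _100[0]10   read 0 → write 1, move ←, go to q1
q1 | _10[0]110   read 0 → write 0, move ←, go to q0
q0 | _1[0]0110   read 0 → write 0, move →, go to q2
q2 | _10[0]110   read 0 → write 1, move ←, go to q1
q1 | _1[0]1110   read 0 → write 0, move ←, go to q0
q0 | _[1]01110   read 1 → write 0, move →, go to q0
q0 | _0[0]1110   read 0 → write 0, move →, go to q2
q2 | _00[1]110   read 1 → write _, move ←, go to q0
q0 | _0[0]_110   read 0 → write 0, move →, go to q2
q2 | _00[_]110   read _ → write 0, move ←, go to q2
q2 | _0[0]0110   read 0 → write 1, move ←, go to q1
q1 | _[0]10110   read 0 → write 0, move ←, go to q0
q0 | [_]010110
M halts after 18 transitions.

18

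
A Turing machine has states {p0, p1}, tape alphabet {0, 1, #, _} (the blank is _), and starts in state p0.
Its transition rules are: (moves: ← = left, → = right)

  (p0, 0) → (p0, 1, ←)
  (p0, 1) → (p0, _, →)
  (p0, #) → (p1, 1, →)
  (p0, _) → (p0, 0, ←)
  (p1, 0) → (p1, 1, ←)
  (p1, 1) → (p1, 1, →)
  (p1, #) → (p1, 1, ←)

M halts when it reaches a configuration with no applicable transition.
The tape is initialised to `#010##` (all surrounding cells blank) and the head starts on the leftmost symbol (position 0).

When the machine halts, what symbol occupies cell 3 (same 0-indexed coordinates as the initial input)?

state=p0 head=0 tape=[#]010##_   (p0,#)→(p1,1,→)
state=p1 head=1 tape=1[0]10##_   (p1,0)→(p1,1,←)
state=p1 head=0 tape=[1]110##_   (p1,1)→(p1,1,→)
state=p1 head=1 tape=1[1]10##_   (p1,1)→(p1,1,→)
state=p1 head=2 tape=11[1]0##_   (p1,1)→(p1,1,→)
state=p1 head=3 tape=111[0]##_   (p1,0)→(p1,1,←)
state=p1 head=2 tape=11[1]1##_   (p1,1)→(p1,1,→)
state=p1 head=3 tape=111[1]##_   (p1,1)→(p1,1,→)
state=p1 head=4 tape=1111[#]#_   (p1,#)→(p1,1,←)
state=p1 head=3 tape=111[1]1#_   (p1,1)→(p1,1,→)
state=p1 head=4 tape=1111[1]#_   (p1,1)→(p1,1,→)
state=p1 head=5 tape=11111[#]_   (p1,#)→(p1,1,←)
state=p1 head=4 tape=1111[1]1_   (p1,1)→(p1,1,→)
state=p1 head=5 tape=11111[1]_   (p1,1)→(p1,1,→)
state=p1 head=6 tape=111111[_]
Cell 3 holds 1 when M halts.

1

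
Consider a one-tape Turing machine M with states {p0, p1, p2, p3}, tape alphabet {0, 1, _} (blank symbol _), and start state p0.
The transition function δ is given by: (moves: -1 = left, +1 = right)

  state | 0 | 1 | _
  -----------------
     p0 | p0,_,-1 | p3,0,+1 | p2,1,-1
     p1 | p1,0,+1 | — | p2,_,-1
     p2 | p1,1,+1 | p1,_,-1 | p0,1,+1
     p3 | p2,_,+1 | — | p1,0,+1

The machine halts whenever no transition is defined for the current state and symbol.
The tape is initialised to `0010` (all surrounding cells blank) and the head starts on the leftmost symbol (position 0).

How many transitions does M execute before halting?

6

state=p0 head=0 tape=__[0]010   (p0,0)→(p0,_,-1)
state=p0 head=-1 tape=_[_]_010   (p0,_)→(p2,1,-1)
state=p2 head=-2 tape=[_]1_010   (p2,_)→(p0,1,+1)
state=p0 head=-1 tape=1[1]_010   (p0,1)→(p3,0,+1)
state=p3 head=0 tape=10[_]010   (p3,_)→(p1,0,+1)
state=p1 head=1 tape=100[0]10   (p1,0)→(p1,0,+1)
state=p1 head=2 tape=1000[1]0
M halts after 6 transitions.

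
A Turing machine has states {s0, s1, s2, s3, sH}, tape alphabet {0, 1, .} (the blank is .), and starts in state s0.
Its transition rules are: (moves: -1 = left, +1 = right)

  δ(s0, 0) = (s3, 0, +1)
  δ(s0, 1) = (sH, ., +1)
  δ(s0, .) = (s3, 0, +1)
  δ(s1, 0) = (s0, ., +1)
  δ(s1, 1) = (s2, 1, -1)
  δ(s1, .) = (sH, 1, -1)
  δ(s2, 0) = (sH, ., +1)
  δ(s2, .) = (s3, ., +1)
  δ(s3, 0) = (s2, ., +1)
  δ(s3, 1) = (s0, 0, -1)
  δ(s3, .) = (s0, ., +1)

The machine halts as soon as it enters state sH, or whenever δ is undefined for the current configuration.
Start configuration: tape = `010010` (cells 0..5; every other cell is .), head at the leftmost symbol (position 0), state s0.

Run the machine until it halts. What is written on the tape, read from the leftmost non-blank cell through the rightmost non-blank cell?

state=s0 head=0 tape=[0]10010   (s0,0)→(s3,0,+1)
state=s3 head=1 tape=0[1]0010   (s3,1)→(s0,0,-1)
state=s0 head=0 tape=[0]00010   (s0,0)→(s3,0,+1)
state=s3 head=1 tape=0[0]0010   (s3,0)→(s2,.,+1)
state=s2 head=2 tape=0.[0]010   (s2,0)→(sH,.,+1)
state=sH head=3 tape=0..[0]10
The non-blank tape span at halt is 0..010.

0..010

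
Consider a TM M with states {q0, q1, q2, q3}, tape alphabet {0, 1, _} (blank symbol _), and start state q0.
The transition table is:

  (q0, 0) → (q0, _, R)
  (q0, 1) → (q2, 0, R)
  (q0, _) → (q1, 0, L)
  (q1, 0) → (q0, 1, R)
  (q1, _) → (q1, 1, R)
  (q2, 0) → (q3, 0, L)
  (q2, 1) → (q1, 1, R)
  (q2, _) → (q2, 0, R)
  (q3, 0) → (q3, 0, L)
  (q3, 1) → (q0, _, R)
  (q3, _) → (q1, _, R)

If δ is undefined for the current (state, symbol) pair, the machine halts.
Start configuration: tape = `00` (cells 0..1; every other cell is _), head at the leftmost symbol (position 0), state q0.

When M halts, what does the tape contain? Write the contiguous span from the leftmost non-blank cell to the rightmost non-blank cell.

110

state=q0 head=0 tape=[0]0__   (q0,0)→(q0,_,R)
state=q0 head=1 tape=_[0]__   (q0,0)→(q0,_,R)
state=q0 head=2 tape=__[_]_   (q0,_)→(q1,0,L)
state=q1 head=1 tape=_[_]0_   (q1,_)→(q1,1,R)
state=q1 head=2 tape=_1[0]_   (q1,0)→(q0,1,R)
state=q0 head=3 tape=_11[_]   (q0,_)→(q1,0,L)
state=q1 head=2 tape=_1[1]0
The non-blank tape span at halt is 110.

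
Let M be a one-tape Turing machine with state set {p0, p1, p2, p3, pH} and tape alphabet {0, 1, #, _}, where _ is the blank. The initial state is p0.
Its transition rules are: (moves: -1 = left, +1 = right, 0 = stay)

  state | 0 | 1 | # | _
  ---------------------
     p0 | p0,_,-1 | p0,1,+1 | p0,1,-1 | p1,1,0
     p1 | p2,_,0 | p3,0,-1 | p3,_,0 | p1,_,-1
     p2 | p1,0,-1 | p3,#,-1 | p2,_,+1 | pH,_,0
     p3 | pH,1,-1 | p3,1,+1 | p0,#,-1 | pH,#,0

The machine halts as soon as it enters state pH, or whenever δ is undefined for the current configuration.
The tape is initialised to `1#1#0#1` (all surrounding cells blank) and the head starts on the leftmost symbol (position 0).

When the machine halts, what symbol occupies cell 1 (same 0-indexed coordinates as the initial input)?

p0 | [1]#1#0#1   read 1 → write 1, move +1, go to p0
p0 | 1[#]1#0#1   read # → write 1, move -1, go to p0
p0 | [1]11#0#1   read 1 → write 1, move +1, go to p0
p0 | 1[1]1#0#1   read 1 → write 1, move +1, go to p0
p0 | 11[1]#0#1   read 1 → write 1, move +1, go to p0
p0 | 111[#]0#1   read # → write 1, move -1, go to p0
p0 | 11[1]10#1   read 1 → write 1, move +1, go to p0
p0 | 111[1]0#1   read 1 → write 1, move +1, go to p0
p0 | 1111[0]#1   read 0 → write _, move -1, go to p0
p0 | 111[1]_#1   read 1 → write 1, move +1, go to p0
p0 | 1111[_]#1   read _ → write 1, move 0, go to p1
p1 | 1111[1]#1   read 1 → write 0, move -1, go to p3
p3 | 111[1]0#1   read 1 → write 1, move +1, go to p3
p3 | 1111[0]#1   read 0 → write 1, move -1, go to pH
pH | 111[1]1#1
Cell 1 holds 1 when M halts.

1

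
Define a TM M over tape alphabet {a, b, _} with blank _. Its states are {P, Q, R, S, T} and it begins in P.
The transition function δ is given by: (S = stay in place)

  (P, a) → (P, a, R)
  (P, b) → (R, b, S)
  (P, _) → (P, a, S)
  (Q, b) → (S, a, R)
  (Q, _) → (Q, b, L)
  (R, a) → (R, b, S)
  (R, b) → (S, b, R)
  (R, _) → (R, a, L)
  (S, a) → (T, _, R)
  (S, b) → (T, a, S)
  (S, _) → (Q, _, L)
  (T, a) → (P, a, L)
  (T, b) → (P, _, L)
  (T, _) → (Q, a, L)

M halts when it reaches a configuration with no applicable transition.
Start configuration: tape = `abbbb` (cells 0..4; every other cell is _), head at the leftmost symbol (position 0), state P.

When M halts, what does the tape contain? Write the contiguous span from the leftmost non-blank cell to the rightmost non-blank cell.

abaaa

P | [a]bbbb_   read a → write a, move R, go to P
P | a[b]bbb_   read b → write b, move S, go to R
R | a[b]bbb_   read b → write b, move R, go to S
S | ab[b]bb_   read b → write a, move S, go to T
T | ab[a]bb_   read a → write a, move L, go to P
P | a[b]abb_   read b → write b, move S, go to R
R | a[b]abb_   read b → write b, move R, go to S
S | ab[a]bb_   read a → write _, move R, go to T
T | ab_[b]b_   read b → write _, move L, go to P
P | ab[_]_b_   read _ → write a, move S, go to P
P | ab[a]_b_   read a → write a, move R, go to P
P | aba[_]b_   read _ → write a, move S, go to P
P | aba[a]b_   read a → write a, move R, go to P
P | abaa[b]_   read b → write b, move S, go to R
R | abaa[b]_   read b → write b, move R, go to S
S | abaab[_]   read _ → write _, move L, go to Q
Q | abaa[b]_   read b → write a, move R, go to S
S | abaaa[_]   read _ → write _, move L, go to Q
Q | abaa[a]_
The non-blank tape span at halt is abaaa.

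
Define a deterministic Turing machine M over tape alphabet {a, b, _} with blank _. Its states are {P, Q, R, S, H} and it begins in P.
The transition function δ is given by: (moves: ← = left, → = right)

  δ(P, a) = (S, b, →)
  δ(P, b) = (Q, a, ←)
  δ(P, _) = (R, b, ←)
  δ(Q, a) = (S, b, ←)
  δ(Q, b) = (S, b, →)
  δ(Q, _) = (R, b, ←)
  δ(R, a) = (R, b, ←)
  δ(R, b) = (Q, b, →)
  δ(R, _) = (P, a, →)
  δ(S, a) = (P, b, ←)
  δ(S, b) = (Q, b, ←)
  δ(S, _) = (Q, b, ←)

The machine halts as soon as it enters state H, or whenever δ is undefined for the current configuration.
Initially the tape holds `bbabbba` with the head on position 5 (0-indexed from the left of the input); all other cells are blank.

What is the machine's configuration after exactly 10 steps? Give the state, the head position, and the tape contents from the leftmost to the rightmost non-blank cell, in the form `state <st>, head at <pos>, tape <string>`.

state S, head at 1, tape bbbabba

state=P head=5 tape=bbabb[b]a   (P,b)→(Q,a,←)
state=Q head=4 tape=bbab[b]aa   (Q,b)→(S,b,→)
state=S head=5 tape=bbabb[a]a   (S,a)→(P,b,←)
state=P head=4 tape=bbab[b]ba   (P,b)→(Q,a,←)
state=Q head=3 tape=bba[b]aba   (Q,b)→(S,b,→)
state=S head=4 tape=bbab[a]ba   (S,a)→(P,b,←)
state=P head=3 tape=bba[b]bba   (P,b)→(Q,a,←)
state=Q head=2 tape=bb[a]abba   (Q,a)→(S,b,←)
state=S head=1 tape=b[b]babba   (S,b)→(Q,b,←)
state=Q head=0 tape=[b]bbabba   (Q,b)→(S,b,→)
state=S head=1 tape=b[b]babba
After 10 steps: state S, head at 1, tape bbbabba.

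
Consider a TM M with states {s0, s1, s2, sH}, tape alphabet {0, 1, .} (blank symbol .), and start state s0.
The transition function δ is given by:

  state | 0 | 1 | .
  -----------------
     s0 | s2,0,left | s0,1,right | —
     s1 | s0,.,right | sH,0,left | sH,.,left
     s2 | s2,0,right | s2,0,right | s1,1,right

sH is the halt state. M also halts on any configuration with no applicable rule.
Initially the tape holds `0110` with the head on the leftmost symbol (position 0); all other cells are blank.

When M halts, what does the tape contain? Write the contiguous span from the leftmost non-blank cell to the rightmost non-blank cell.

state=s0 head=0 tape=.[0]110..   (s0,0)→(s2,0,left)
state=s2 head=-1 tape=[.]0110..   (s2,.)→(s1,1,right)
state=s1 head=0 tape=1[0]110..   (s1,0)→(s0,.,right)
state=s0 head=1 tape=1.[1]10..   (s0,1)→(s0,1,right)
state=s0 head=2 tape=1.1[1]0..   (s0,1)→(s0,1,right)
state=s0 head=3 tape=1.11[0]..   (s0,0)→(s2,0,left)
state=s2 head=2 tape=1.1[1]0..   (s2,1)→(s2,0,right)
state=s2 head=3 tape=1.10[0]..   (s2,0)→(s2,0,right)
state=s2 head=4 tape=1.100[.].   (s2,.)→(s1,1,right)
state=s1 head=5 tape=1.1001[.]   (s1,.)→(sH,.,left)
state=sH head=4 tape=1.100[1].
The non-blank tape span at halt is 1.1001.

1.1001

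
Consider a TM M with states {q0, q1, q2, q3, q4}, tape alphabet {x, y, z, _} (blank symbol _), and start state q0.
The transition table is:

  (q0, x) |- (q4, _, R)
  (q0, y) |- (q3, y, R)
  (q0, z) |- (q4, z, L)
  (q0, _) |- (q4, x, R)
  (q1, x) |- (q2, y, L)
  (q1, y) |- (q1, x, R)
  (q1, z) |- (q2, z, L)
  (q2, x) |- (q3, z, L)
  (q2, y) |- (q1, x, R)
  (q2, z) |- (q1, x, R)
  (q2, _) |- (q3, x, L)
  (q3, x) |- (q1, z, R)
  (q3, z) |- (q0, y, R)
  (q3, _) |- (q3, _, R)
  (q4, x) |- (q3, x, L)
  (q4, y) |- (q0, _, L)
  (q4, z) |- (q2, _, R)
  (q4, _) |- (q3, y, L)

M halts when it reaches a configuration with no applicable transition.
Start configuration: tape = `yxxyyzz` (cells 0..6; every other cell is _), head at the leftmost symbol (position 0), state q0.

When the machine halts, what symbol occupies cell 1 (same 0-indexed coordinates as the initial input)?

state=q0 head=0 tape=[y]xxyyzz   (q0,y)→(q3,y,R)
state=q3 head=1 tape=y[x]xyyzz   (q3,x)→(q1,z,R)
state=q1 head=2 tape=yz[x]yyzz   (q1,x)→(q2,y,L)
state=q2 head=1 tape=y[z]yyyzz   (q2,z)→(q1,x,R)
state=q1 head=2 tape=yx[y]yyzz   (q1,y)→(q1,x,R)
state=q1 head=3 tape=yxx[y]yzz   (q1,y)→(q1,x,R)
state=q1 head=4 tape=yxxx[y]zz   (q1,y)→(q1,x,R)
state=q1 head=5 tape=yxxxx[z]z   (q1,z)→(q2,z,L)
state=q2 head=4 tape=yxxx[x]zz   (q2,x)→(q3,z,L)
state=q3 head=3 tape=yxx[x]zzz   (q3,x)→(q1,z,R)
state=q1 head=4 tape=yxxz[z]zz   (q1,z)→(q2,z,L)
state=q2 head=3 tape=yxx[z]zzz   (q2,z)→(q1,x,R)
state=q1 head=4 tape=yxxx[z]zz   (q1,z)→(q2,z,L)
state=q2 head=3 tape=yxx[x]zzz   (q2,x)→(q3,z,L)
state=q3 head=2 tape=yx[x]zzzz   (q3,x)→(q1,z,R)
state=q1 head=3 tape=yxz[z]zzz   (q1,z)→(q2,z,L)
state=q2 head=2 tape=yx[z]zzzz   (q2,z)→(q1,x,R)
state=q1 head=3 tape=yxx[z]zzz   (q1,z)→(q2,z,L)
state=q2 head=2 tape=yx[x]zzzz   (q2,x)→(q3,z,L)
state=q3 head=1 tape=y[x]zzzzz   (q3,x)→(q1,z,R)
state=q1 head=2 tape=yz[z]zzzz   (q1,z)→(q2,z,L)
state=q2 head=1 tape=y[z]zzzzz   (q2,z)→(q1,x,R)
state=q1 head=2 tape=yx[z]zzzz   (q1,z)→(q2,z,L)
state=q2 head=1 tape=y[x]zzzzz   (q2,x)→(q3,z,L)
state=q3 head=0 tape=[y]zzzzzz
Cell 1 holds z when M halts.

z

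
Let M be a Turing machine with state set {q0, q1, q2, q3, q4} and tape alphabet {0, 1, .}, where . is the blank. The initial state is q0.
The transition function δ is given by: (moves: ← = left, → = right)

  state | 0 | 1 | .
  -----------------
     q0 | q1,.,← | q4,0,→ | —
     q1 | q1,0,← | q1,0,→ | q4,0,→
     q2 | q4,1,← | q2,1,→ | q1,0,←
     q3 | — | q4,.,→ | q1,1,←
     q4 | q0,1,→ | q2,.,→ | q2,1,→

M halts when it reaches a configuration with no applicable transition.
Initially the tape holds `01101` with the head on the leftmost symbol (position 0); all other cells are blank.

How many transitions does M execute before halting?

q0 | .[0]1101..   read 0 → write ., move ←, go to q1
q1 | [.].1101..   read . → write 0, move →, go to q4
q4 | 0[.]1101..   read . → write 1, move →, go to q2
q2 | 01[1]101..   read 1 → write 1, move →, go to q2
q2 | 011[1]01..   read 1 → write 1, move →, go to q2
q2 | 0111[0]1..   read 0 → write 1, move ←, go to q4
q4 | 011[1]11..   read 1 → write ., move →, go to q2
q2 | 011.[1]1..   read 1 → write 1, move →, go to q2
q2 | 011.1[1]..   read 1 → write 1, move →, go to q2
q2 | 011.11[.].   read . → write 0, move ←, go to q1
q1 | 011.1[1]0.   read 1 → write 0, move →, go to q1
q1 | 011.10[0].   read 0 → write 0, move ←, go to q1
q1 | 011.1[0]0.   read 0 → write 0, move ←, go to q1
q1 | 011.[1]00.   read 1 → write 0, move →, go to q1
q1 | 011.0[0]0.   read 0 → write 0, move ←, go to q1
q1 | 011.[0]00.   read 0 → write 0, move ←, go to q1
q1 | 011[.]000.   read . → write 0, move →, go to q4
q4 | 0110[0]00.   read 0 → write 1, move →, go to q0
q0 | 01101[0]0.   read 0 → write ., move ←, go to q1
q1 | 0110[1].0.   read 1 → write 0, move →, go to q1
q1 | 01100[.]0.   read . → write 0, move →, go to q4
q4 | 011000[0].   read 0 → write 1, move →, go to q0
q0 | 0110001[.]
M halts after 22 transitions.

22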